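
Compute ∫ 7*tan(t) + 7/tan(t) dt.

Let u = tan(t), so du = (tan(t)**2 + 1) dt.
Rewriting, the integral becomes 7·∫ 1/u du = 7·log(u).
Substituting back, u = tan(t).

7*log(tan(t)) + C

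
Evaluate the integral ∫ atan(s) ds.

Use integration by parts with u = arctan(s), dv = ds.
Then du = 1/(s**2 + 1) ds.

s*atan(s) - log(s**2 + 1)/2 + C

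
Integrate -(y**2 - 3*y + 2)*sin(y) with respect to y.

Use integration by parts with u = y**2 - 3*y + 2, dv = -sin(y) dy, so v = cos(y).
Apply parts 2 times (tabular method): alternate signs, differentiate u down to 0, integrate dv up.

y**2*cos(y) - 2*y*sin(y) - 3*y*cos(y) + 3*sin(y) + C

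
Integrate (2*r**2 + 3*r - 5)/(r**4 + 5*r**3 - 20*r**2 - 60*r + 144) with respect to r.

22*log(r - 3)/63 - 3*log(r - 2)/16 + 5*log(r + 4)/28 - 49*log(r + 6)/144 + C

Factor the denominator: (r - 3)*(r - 2)*(r + 4)*(r + 6).
Partial-fraction decomposition: -49/(144*(r + 6)) + 5/(28*(r + 4)) - 3/(16*(r - 2)) + 22/(63*(r - 3)).
Integrate each term: A/(r−a) contributes A·log|r−a|.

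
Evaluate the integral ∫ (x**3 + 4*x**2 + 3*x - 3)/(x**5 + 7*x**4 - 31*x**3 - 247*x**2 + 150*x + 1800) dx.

Factor the denominator: (x - 5)*(x - 3)*(x + 4)*(x + 5)*(x + 6).
Partial-fraction decomposition: -31/(66*(x + 6)) + 43/(80*(x + 5)) - 5/(42*(x + 4)) - 23/(336*(x - 3)) + 79/(660*(x - 5)).
Integrate each term: A/(x−a) contributes A·log|x−a|.

79*log(x - 5)/660 - 23*log(x - 3)/336 - 5*log(x + 4)/42 + 43*log(x + 5)/80 - 31*log(x + 6)/66 + C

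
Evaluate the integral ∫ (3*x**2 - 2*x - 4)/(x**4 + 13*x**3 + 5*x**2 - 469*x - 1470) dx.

92*log(x - 6)/1859 - 81*log(x + 5)/44 + 1211*log(x + 7)/676 - 157/(26*x + 182) + C

Factor the denominator: (x - 6)*(x + 5)*(x + 7)**2.
Partial-fraction decomposition: 1211/(676*(x + 7)) + 157/(26*(x + 7)**2) - 81/(44*(x + 5)) + 92/(1859*(x - 6)).
Integrate each term; A/(x−a) gives A·log|x−a|; A/(x−a)² gives −A/(x−a).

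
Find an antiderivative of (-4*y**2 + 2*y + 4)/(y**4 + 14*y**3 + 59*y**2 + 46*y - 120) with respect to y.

Factor the denominator: (y - 1)*(y + 4)*(y + 5)*(y + 6).
Partial-fraction decomposition: 76/(7*(y + 6)) - 53/(3*(y + 5)) + 34/(5*(y + 4)) + 1/(105*(y - 1)).
Integrate each term: A/(y−a) contributes A·log|y−a|.

log(y - 1)/105 + 34*log(y + 4)/5 - 53*log(y + 5)/3 + 76*log(y + 6)/7 + C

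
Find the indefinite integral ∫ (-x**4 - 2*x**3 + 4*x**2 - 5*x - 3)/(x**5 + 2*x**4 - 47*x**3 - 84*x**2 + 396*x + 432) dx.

13*log(x - 3)/84 + log(x + 1)/60 + 47*log(x + 4)/420 - 77*log(x**2 - 36)/120 + C

Factor the denominator: (x - 6)*(x - 3)*(x + 1)*(x + 4)*(x + 6).
Partial-fraction decomposition: -77/(120*(x + 6)) + 47/(420*(x + 4)) + 1/(60*(x + 1)) + 13/(84*(x - 3)) - 77/(120*(x - 6)).
Integrate each term: A/(x−a) contributes A·log|x−a|.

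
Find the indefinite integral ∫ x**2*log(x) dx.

x**3*log(x)/3 - x**3/9 + C

Use integration by parts with u = log(x), dv = x**2 dx.
Then du = 1/x dx and v = x**3/3.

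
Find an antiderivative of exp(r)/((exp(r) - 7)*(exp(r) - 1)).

log(exp(r) - 7)/6 - log(exp(r) - 1)/6 + C

Let u = e^r, du = e^r dr.
The integral becomes ∫ du/((u-7)(u-1)); decompose into partial fractions.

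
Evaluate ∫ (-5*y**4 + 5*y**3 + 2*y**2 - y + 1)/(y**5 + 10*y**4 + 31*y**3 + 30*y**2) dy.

-61*log(y)/900 - 109*log(y + 2)/12 + 259*log(y + 3)/9 - 1847*log(y + 5)/75 - 1/(30*y) + C

Factor the denominator: y**2*(y + 2)*(y + 3)*(y + 5).
Partial-fraction decomposition: -1847/(75*(y + 5)) + 259/(9*(y + 3)) - 109/(12*(y + 2)) - 61/(900*y) + 1/(30*y**2).
Integrate each term; A/(y−a) gives A·log|y−a|; A/(y−a)² gives −A/(y−a).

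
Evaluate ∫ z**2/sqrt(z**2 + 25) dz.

z*sqrt(z**2 + 25)/2 - 25*log(z + sqrt(z**2 + 25))/2 + C

Substitute z = 5·tan(θ), so dz = 5·sec(θ)^2 dθ and the radical becomes sqrt(z**2 + 25) = 5·sec(θ) by the Pythagorean identity.
Integrate the resulting trig expression in θ, then back-substitute tan(θ) = z/5, sec(θ) = sqrt(z**2 + 25)/5 (absorbing any constant into C).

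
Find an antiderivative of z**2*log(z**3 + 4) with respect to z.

Let u = z**3 + 4, so du = (3*z**2) dz.
The integral becomes (1/3)·∫ log(u) du; integrate by parts with u′=log(u), dv′=du.

z**3*log(z**3 + 4)/3 - z**3/3 + 4*log(z**3 + 4)/3 + C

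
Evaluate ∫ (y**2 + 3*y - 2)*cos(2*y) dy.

Use integration by parts with u = y**2 + 3*y - 2, dv = cos(2*y) dy, so v = sin(2*y)/2.
Apply parts 2 times (tabular method): alternate signs, differentiate u down to 0, integrate dv up.

y**2*sin(2*y)/2 + 3*y*sin(2*y)/2 + y*cos(2*y)/2 - 5*sin(2*y)/4 + 3*cos(2*y)/4 + C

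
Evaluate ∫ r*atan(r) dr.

r**2*atan(r)/2 - r/2 + atan(r)/2 + C

Use integration by parts with u = arctan(r), dv = r dr.
Then du = 1/(r**2 + 1) dr.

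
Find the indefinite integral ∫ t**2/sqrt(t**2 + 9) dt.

Substitute t = 3·tan(θ), so dt = 3·sec(θ)^2 dθ and the radical becomes sqrt(t**2 + 9) = 3·sec(θ) by the Pythagorean identity.
Integrate the resulting trig expression in θ, then back-substitute tan(θ) = t/3, sec(θ) = sqrt(t**2 + 9)/3 (absorbing any constant into C).

t*sqrt(t**2 + 9)/2 - 9*log(t + sqrt(t**2 + 9))/2 + C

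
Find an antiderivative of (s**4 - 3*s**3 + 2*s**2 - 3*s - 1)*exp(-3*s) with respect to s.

Use integration by parts with u = s**4 - 3*s**3 + 2*s**2 - 3*s - 1, dv = exp(-3*s) ds, so v = -exp(-3*s)/3.
Apply parts 4 times (tabular method): alternate signs, differentiate u down to 0, integrate dv up.

(-27*s**4 + 45*s**3 - 9*s**2 + 75*s + 52)*exp(-3*s)/81 + C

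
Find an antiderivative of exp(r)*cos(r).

exp(r)*sin(r)/2 + exp(r)*cos(r)/2 + C

Let I denote the integral. Integrate by parts with u = cos(r), dv = exp(r) dr, so v = exp(r): I = exp(r)*cos(r) + ∫ exp(r)*sin(r) dr.
Apply parts again with u = sin(r), dv = exp(r) dr: ∫ exp(r)*sin(r) dr = exp(r)*sin(r) − I. Substituting back brings back I: I = exp(r)*sin(r) + exp(r)*cos(r) − I.
Solving for I: (1 + 1)·I equals the remaining terms, so I = (1/2)·(exp(r)*sin(r) + exp(r)*cos(r)).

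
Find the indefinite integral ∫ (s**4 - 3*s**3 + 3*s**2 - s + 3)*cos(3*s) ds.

s**4*sin(3*s)/3 - s**3*sin(3*s) + 4*s**3*cos(3*s)/9 + 5*s**2*sin(3*s)/9 - s**2*cos(3*s) + s*sin(3*s)/3 + 10*s*cos(3*s)/27 + 71*sin(3*s)/81 + cos(3*s)/9 + C

Use integration by parts with u = s**4 - 3*s**3 + 3*s**2 - s + 3, dv = cos(3*s) ds, so v = sin(3*s)/3.
Apply parts 4 times (tabular method): alternate signs, differentiate u down to 0, integrate dv up.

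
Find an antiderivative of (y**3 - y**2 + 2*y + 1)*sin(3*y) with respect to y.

Use integration by parts with u = y**3 - y**2 + 2*y + 1, dv = sin(3*y) dy, so v = -cos(3*y)/3.
Apply parts 3 times (tabular method): alternate signs, differentiate u down to 0, integrate dv up.

-y**3*cos(3*y)/3 + y**2*sin(3*y)/3 + y**2*cos(3*y)/3 - 2*y*sin(3*y)/9 - 4*y*cos(3*y)/9 + 4*sin(3*y)/27 - 11*cos(3*y)/27 + C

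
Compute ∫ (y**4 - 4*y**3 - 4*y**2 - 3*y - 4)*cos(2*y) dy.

Use integration by parts with u = y**4 - 4*y**3 - 4*y**2 - 3*y - 4, dv = cos(2*y) dy, so v = sin(2*y)/2.
Apply parts 4 times (tabular method): alternate signs, differentiate u down to 0, integrate dv up.

y**4*sin(2*y)/2 - 2*y**3*sin(2*y) + y**3*cos(2*y) - 7*y**2*sin(2*y)/2 - 3*y**2*cos(2*y) + 3*y*sin(2*y)/2 - 7*y*cos(2*y)/2 - sin(2*y)/4 + 3*cos(2*y)/4 + C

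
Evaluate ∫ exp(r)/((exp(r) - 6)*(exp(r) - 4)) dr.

log(exp(r) - 6)/2 - log(exp(r) - 4)/2 + C

Let u = e^r, du = e^r dr.
The integral becomes ∫ du/((u-6)(u-4)); decompose into partial fractions.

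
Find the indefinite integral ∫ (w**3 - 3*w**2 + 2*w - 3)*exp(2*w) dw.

(4*w**3 - 18*w**2 + 26*w - 25)*exp(2*w)/8 + C

Use integration by parts with u = w**3 - 3*w**2 + 2*w - 3, dv = exp(2*w) dw, so v = exp(2*w)/2.
Apply parts 3 times (tabular method): alternate signs, differentiate u down to 0, integrate dv up.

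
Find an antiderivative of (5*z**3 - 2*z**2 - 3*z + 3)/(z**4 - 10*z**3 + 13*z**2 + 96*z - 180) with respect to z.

Factor the denominator: (z - 6)*(z - 5)*(z - 2)*(z + 3).
Partial-fraction decomposition: 47/(120*(z + 3)) + 29/(60*(z - 2)) - 563/(24*(z - 5)) + 331/(12*(z - 6)).
Integrate each term: A/(z−a) contributes A·log|z−a|.

331*log(z - 6)/12 - 563*log(z - 5)/24 + 29*log(z - 2)/60 + 47*log(z + 3)/120 + C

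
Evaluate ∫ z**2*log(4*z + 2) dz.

z**3*log(4*z + 2)/3 - z**3/9 + z**2/12 - z/12 + log(2*z + 1)/24 + C

Use integration by parts with u = log(4*z + 2), dv = z**2 dz.
Then du = 4/(4*z + 2) dz and v = z**3/3.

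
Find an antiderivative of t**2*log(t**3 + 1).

t**3*log(t**3 + 1)/3 - t**3/3 + log(t**3 + 1)/3 + C

Let u = t**3 + 1, so du = (3*t**2) dt.
The integral becomes (1/3)·∫ log(u) du; integrate by parts with u′=log(u), dv′=du.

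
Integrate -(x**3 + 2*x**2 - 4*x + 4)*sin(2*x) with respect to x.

Use integration by parts with u = x**3 + 2*x**2 - 4*x + 4, dv = -sin(2*x) dx, so v = cos(2*x)/2.
Apply parts 3 times (tabular method): alternate signs, differentiate u down to 0, integrate dv up.

x**3*cos(2*x)/2 - 3*x**2*sin(2*x)/4 + x**2*cos(2*x) - x*sin(2*x) - 11*x*cos(2*x)/4 + 11*sin(2*x)/8 + 3*cos(2*x)/2 + C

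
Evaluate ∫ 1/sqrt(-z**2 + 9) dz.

Substitute z = 3·sin(θ), so dz = 3·cos(θ) dθ and the radical becomes sqrt(-z**2 + 9) = 3·cos(θ) by the Pythagorean identity.
Integrate the resulting trig expression in θ, then back-substitute θ = asin(z/3), sin(θ) = z/3, cos(θ) = sqrt(-z**2 + 9)/3 (absorbing any constant into C).

asin(z/3) + C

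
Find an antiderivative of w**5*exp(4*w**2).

(8*w**4 - 4*w**2 + 1)*exp(4*w**2)/64 + C

Let u = w², du = 2w dw; rewrite as (1/2)∫ u^2·exp(4u) du.
Now integrate by parts 2 times.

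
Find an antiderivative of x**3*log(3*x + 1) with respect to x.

Use integration by parts with u = log(3*x + 1), dv = x**3 dx.
Then du = 3/(3*x + 1) dx and v = x**4/4.

x**4*log(3*x + 1)/4 - x**4/16 + x**3/36 - x**2/72 + x/108 - log(3*x + 1)/324 + C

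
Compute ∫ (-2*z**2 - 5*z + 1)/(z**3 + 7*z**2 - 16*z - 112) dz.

-51*log(z - 4)/88 + 11*log(z + 4)/24 - 62*log(z + 7)/33 + C

Factor the denominator: (z - 4)*(z + 4)*(z + 7).
Partial-fraction decomposition: -62/(33*(z + 7)) + 11/(24*(z + 4)) - 51/(88*(z - 4)).
Integrate each term: A/(z−a) contributes A·log|z−a|.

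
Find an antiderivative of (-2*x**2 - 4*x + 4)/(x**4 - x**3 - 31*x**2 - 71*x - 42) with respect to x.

Factor the denominator: (x - 7)*(x + 1)*(x + 2)*(x + 3).
Partial-fraction decomposition: 1/(10*(x + 3)) + 4/(9*(x + 2)) - 3/(8*(x + 1)) - 61/(360*(x - 7)).
Integrate each term: A/(x−a) contributes A·log|x−a|.

-61*log(x - 7)/360 - 3*log(x + 1)/8 + 4*log(x + 2)/9 + log(x + 3)/10 + C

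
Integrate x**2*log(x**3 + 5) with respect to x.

Let u = x**3 + 5, so du = (3*x**2) dx.
The integral becomes (1/3)·∫ log(u) du; integrate by parts with u′=log(u), dv′=du.

x**3*log(x**3 + 5)/3 - x**3/3 + 5*log(x**3 + 5)/3 + C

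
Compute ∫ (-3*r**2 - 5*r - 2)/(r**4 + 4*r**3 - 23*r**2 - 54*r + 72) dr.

-log(r - 4)/3 + 5*log(r - 1)/42 - log(r + 3)/6 + 8*log(r + 6)/21 + C

Factor the denominator: (r - 4)*(r - 1)*(r + 3)*(r + 6).
Partial-fraction decomposition: 8/(21*(r + 6)) - 1/(6*(r + 3)) + 5/(42*(r - 1)) - 1/(3*(r - 4)).
Integrate each term: A/(r−a) contributes A·log|r−a|.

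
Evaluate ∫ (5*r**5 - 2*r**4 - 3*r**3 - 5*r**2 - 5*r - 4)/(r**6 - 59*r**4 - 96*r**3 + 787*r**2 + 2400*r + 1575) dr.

Factor the denominator: (r - 7)*(r - 5)*(r + 1)*(r + 3)**2*(r + 5).
Partial-fraction decomposition: 4151/(480*(r + 5)) - 7543/(1280*(r + 3)) + 133/(32*(r + 3)**2) - 1/(96*(r + 1)) - 6923/(3840*(r - 5)) + 487/(120*(r - 7)).
Integrate each term; A/(r−a) gives A·log|r−a|; A/(r−a)² gives −A/(r−a).

487*log(r - 7)/120 - 6923*log(r - 5)/3840 - log(r + 1)/96 - 7543*log(r + 3)/1280 + 4151*log(r + 5)/480 - 133/(32*r + 96) + C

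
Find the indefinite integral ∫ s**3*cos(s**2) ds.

s**2*sin(s**2)/2 + cos(s**2)/2 + C

Let u = s², du = 2s ds; rewrite as (1/2)∫ u^1·cos(1u) du.
Now integrate by parts 1 time.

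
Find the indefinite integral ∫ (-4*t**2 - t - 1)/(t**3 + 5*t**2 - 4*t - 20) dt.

-19*log(t - 2)/28 + 5*log(t + 2)/4 - 32*log(t + 5)/7 + C

Factor the denominator: (t - 2)*(t + 2)*(t + 5).
Partial-fraction decomposition: -32/(7*(t + 5)) + 5/(4*(t + 2)) - 19/(28*(t - 2)).
Integrate each term: A/(t−a) contributes A·log|t−a|.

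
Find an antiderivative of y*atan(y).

y**2*atan(y)/2 - y/2 + atan(y)/2 + C

Use integration by parts with u = arctan(y), dv = y dy.
Then du = 1/(y**2 + 1) dy.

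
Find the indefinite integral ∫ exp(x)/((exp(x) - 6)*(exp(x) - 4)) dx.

Let u = e^x, du = e^x dx.
The integral becomes ∫ du/((u-4)(u-6)); decompose into partial fractions.

log(exp(x) - 6)/2 - log(exp(x) - 4)/2 + C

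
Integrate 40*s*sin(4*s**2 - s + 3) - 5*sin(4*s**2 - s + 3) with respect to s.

-5*cos(4*s**2 - s + 3) + C

Let u = 4*s**2 - s + 3, so du = (8*s - 1) ds.
Rewriting, the integral becomes 5·∫ sin(u) du = 5·-cos(u).
Substituting back, u = 4*s**2 - s + 3.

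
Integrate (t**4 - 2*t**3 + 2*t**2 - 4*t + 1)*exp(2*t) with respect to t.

Use integration by parts with u = t**4 - 2*t**3 + 2*t**2 - 4*t + 1, dv = exp(2*t) dt, so v = exp(2*t)/2.
Apply parts 4 times (tabular method): alternate signs, differentiate u down to 0, integrate dv up.

(t**4 - 4*t**3 + 8*t**2 - 12*t + 7)*exp(2*t)/2 + C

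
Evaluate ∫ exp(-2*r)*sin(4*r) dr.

Let I denote the integral. Integrate by parts with u = sin(4*r), dv = exp(-2*r) dr, so v = -exp(-2*r)/2: I = -exp(-2*r)*sin(4*r)/2 + 2·∫ exp(-2*r)*cos(4*r) dr.
Apply parts again with u = cos(4*r), dv = exp(-2*r) dr: ∫ exp(-2*r)*cos(4*r) dr = -exp(-2*r)*cos(4*r)/2 − 2·I. Substituting back brings back I: I = -exp(-2*r)*sin(4*r)/2 - exp(-2*r)*cos(4*r) − 4·I.
Solving for I: (1 + 4)·I equals the remaining terms, so I = (1/5)·(-exp(-2*r)*sin(4*r)/2 - exp(-2*r)*cos(4*r)).

-exp(-2*r)*sin(4*r)/10 - exp(-2*r)*cos(4*r)/5 + C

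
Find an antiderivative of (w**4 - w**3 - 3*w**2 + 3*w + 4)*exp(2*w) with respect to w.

(4*w**4 - 12*w**3 + 6*w**2 + 6*w + 13)*exp(2*w)/8 + C

Use integration by parts with u = w**4 - w**3 - 3*w**2 + 3*w + 4, dv = exp(2*w) dw, so v = exp(2*w)/2.
Apply parts 4 times (tabular method): alternate signs, differentiate u down to 0, integrate dv up.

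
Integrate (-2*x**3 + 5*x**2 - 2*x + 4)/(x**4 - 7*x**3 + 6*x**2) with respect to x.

4*log(x)/9 - 13*log(x - 6)/9 - log(x - 1) - 2/(3*x) + C

Factor the denominator: x**2*(x - 6)*(x - 1).
Partial-fraction decomposition: -1/(x - 1) - 13/(9*(x - 6)) + 4/(9*x) + 2/(3*x**2).
Integrate each term; A/(x−a) gives A·log|x−a|; A/(x−a)² gives −A/(x−a).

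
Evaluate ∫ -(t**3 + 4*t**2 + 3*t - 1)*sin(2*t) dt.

t**3*cos(2*t)/2 - 3*t**2*sin(2*t)/4 + 2*t**2*cos(2*t) - 2*t*sin(2*t) + 3*t*cos(2*t)/4 - 3*sin(2*t)/8 - 3*cos(2*t)/2 + C

Use integration by parts with u = t**3 + 4*t**2 + 3*t - 1, dv = -sin(2*t) dt, so v = cos(2*t)/2.
Apply parts 3 times (tabular method): alternate signs, differentiate u down to 0, integrate dv up.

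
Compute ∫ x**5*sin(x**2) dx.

-x**4*cos(x**2)/2 + x**2*sin(x**2) + cos(x**2) + C

Let u = x², du = 2x dx; rewrite as (1/2)∫ u^2·sin(1u) du.
Now integrate by parts 2 times.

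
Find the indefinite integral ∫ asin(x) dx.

Use integration by parts with u = arcsin(x), dv = dx.
Then du = 1/sqrt(-x**2 + 1) dx.

x*asin(x) + sqrt(-x**2 + 1) + C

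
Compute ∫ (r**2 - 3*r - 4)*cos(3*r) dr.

Use integration by parts with u = r**2 - 3*r - 4, dv = cos(3*r) dr, so v = sin(3*r)/3.
Apply parts 2 times (tabular method): alternate signs, differentiate u down to 0, integrate dv up.

r**2*sin(3*r)/3 - r*sin(3*r) + 2*r*cos(3*r)/9 - 38*sin(3*r)/27 - cos(3*r)/3 + C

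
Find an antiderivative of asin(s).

Use integration by parts with u = arcsin(s), dv = ds.
Then du = 1/sqrt(-s**2 + 1) ds.

s*asin(s) + sqrt(-s**2 + 1) + C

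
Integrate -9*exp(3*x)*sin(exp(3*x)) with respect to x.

3*cos(exp(3*x)) + C

Let u = exp(3*x), so du = (3*exp(3*x)) dx.
Rewriting, the integral becomes -3·∫ sin(u) du = -3·-cos(u).
Substituting back, u = exp(3*x).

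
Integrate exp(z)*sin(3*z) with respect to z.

exp(z)*sin(3*z)/10 - 3*exp(z)*cos(3*z)/10 + C

Let I denote the integral. Integrate by parts with u = sin(3*z), dv = exp(z) dz, so v = exp(z): I = exp(z)*sin(3*z) − 3·∫ exp(z)*cos(3*z) dz.
Apply parts again with u = cos(3*z), dv = exp(z) dz: ∫ exp(z)*cos(3*z) dz = exp(z)*cos(3*z) + 3·I. Substituting back brings back I: I = exp(z)*sin(3*z) - 3*exp(z)*cos(3*z) − 9·I.
Solving for I: (1 + 9)·I equals the remaining terms, so I = (1/10)·(exp(z)*sin(3*z) - 3*exp(z)*cos(3*z)).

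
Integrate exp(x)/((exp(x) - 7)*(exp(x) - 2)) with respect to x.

Let u = e^x, du = e^x dx.
The integral becomes ∫ du/((u-2)(u-7)); decompose into partial fractions.

log(exp(x) - 7)/5 - log(exp(x) - 2)/5 + C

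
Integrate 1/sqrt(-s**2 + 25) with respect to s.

asin(s/5) + C

Substitute s = 5·sin(θ), so ds = 5·cos(θ) dθ and the radical becomes sqrt(-s**2 + 25) = 5·cos(θ) by the Pythagorean identity.
Integrate the resulting trig expression in θ, then back-substitute θ = asin(s/5), sin(θ) = s/5, cos(θ) = sqrt(-s**2 + 25)/5 (absorbing any constant into C).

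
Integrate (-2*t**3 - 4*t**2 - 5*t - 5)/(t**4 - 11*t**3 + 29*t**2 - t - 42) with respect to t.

Factor the denominator: (t - 7)*(t - 3)*(t - 2)*(t + 1).
Partial-fraction decomposition: 1/(48*(t + 1)) - 47/(15*(t - 2)) + 55/(8*(t - 3)) - 461/(80*(t - 7)).
Integrate each term: A/(t−a) contributes A·log|t−a|.

-461*log(t - 7)/80 + 55*log(t - 3)/8 - 47*log(t - 2)/15 + log(t + 1)/48 + C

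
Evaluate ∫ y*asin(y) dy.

Use integration by parts with u = arcsin(y), dv = y dy.
Then du = 1/sqrt(-y**2 + 1) dy.

y**2*asin(y)/2 + y*sqrt(-y**2 + 1)/4 - asin(y)/4 + C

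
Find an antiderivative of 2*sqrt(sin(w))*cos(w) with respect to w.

4*sin(w)**(3/2)/3 + C

Let u = sin(w), so du = (cos(w)) dw.
Rewriting, the integral becomes 2·∫ √u du = 2·(2/3)u^(3/2).
Substituting back, u = sin(w).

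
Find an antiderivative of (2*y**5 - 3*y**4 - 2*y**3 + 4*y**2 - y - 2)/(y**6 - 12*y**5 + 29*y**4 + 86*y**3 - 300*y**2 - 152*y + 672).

6478*log(y - 7)/1215 - 605*log(y - 4)/108 + 11*log(y - 3)/5 - 3*log(y - 2)/40 + 1411*log(y + 2)/9720 + 2/(27*y + 54) + C

Factor the denominator: (y - 7)*(y - 4)*(y - 3)*(y - 2)*(y + 2)**2.
Partial-fraction decomposition: 1411/(9720*(y + 2)) - 2/(27*(y + 2)**2) - 3/(40*(y - 2)) + 11/(5*(y - 3)) - 605/(108*(y - 4)) + 6478/(1215*(y - 7)).
Integrate each term; A/(y−a) gives A·log|y−a|; A/(y−a)² gives −A/(y−a).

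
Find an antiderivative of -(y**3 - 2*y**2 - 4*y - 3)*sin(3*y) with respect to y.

y**3*cos(3*y)/3 - y**2*sin(3*y)/3 - 2*y**2*cos(3*y)/3 + 4*y*sin(3*y)/9 - 14*y*cos(3*y)/9 + 14*sin(3*y)/27 - 23*cos(3*y)/27 + C

Use integration by parts with u = y**3 - 2*y**2 - 4*y - 3, dv = -sin(3*y) dy, so v = cos(3*y)/3.
Apply parts 3 times (tabular method): alternate signs, differentiate u down to 0, integrate dv up.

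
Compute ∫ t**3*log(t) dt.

Use integration by parts with u = log(t), dv = t**3 dt.
Then du = 1/t dt and v = t**4/4.

t**4*log(t)/4 - t**4/16 + C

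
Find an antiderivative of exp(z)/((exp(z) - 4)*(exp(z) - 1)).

Let u = e^z, du = e^z dz.
The integral becomes ∫ du/((u-4)(u-1)); decompose into partial fractions.

log(exp(z) - 4)/3 - log(exp(z) - 1)/3 + C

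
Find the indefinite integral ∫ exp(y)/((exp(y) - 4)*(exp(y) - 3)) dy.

Let u = e^y, du = e^y dy.
The integral becomes ∫ du/((u-4)(u-3)); decompose into partial fractions.

log(exp(y) - 4) - log(exp(y) - 3) + C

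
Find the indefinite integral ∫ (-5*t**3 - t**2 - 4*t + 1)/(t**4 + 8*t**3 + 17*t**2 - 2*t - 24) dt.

-3*log(t - 1)/20 - 15*log(t + 2)/2 + 139*log(t + 3)/4 - 321*log(t + 4)/10 + C

Factor the denominator: (t - 1)*(t + 2)*(t + 3)*(t + 4).
Partial-fraction decomposition: -321/(10*(t + 4)) + 139/(4*(t + 3)) - 15/(2*(t + 2)) - 3/(20*(t - 1)).
Integrate each term: A/(t−a) contributes A·log|t−a|.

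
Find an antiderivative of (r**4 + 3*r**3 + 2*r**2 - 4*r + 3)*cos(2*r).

r**4*sin(2*r)/2 + 3*r**3*sin(2*r)/2 + r**3*cos(2*r) - r**2*sin(2*r)/2 + 9*r**2*cos(2*r)/4 - 17*r*sin(2*r)/4 - r*cos(2*r)/2 + 7*sin(2*r)/4 - 17*cos(2*r)/8 + C

Use integration by parts with u = r**4 + 3*r**3 + 2*r**2 - 4*r + 3, dv = cos(2*r) dr, so v = sin(2*r)/2.
Apply parts 4 times (tabular method): alternate signs, differentiate u down to 0, integrate dv up.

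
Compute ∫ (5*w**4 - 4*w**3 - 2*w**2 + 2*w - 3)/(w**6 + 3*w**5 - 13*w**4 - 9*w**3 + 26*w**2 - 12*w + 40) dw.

7993*log(w - 2)/19600 + 97*log(w + 2)/240 - 137*log(w + 5)/147 + 3*log(w**2 + 1)/50 + atan(w)/25 - 41/(140*w - 280) + C

Factor the denominator: (w - 2)**2*(w + 2)*(w + 5)*(w**2 + 1).
Partial-fraction decomposition: (3*w + 1)/(25*(w**2 + 1)) - 137/(147*(w + 5)) + 97/(240*(w + 2)) + 7993/(19600*(w - 2)) + 41/(140*(w - 2)**2).
Integrate each term; A/(w−a) gives A·log|w−a|; the (Bw+D)/(w²+p²) term gives a log and an atan.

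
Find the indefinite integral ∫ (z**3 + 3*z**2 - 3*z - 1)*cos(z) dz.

z**3*sin(z) + 3*z**2*sin(z) + 3*z**2*cos(z) - 9*z*sin(z) + 6*z*cos(z) - 7*sin(z) - 9*cos(z) + C

Use integration by parts with u = z**3 + 3*z**2 - 3*z - 1, dv = cos(z) dz, so v = sin(z).
Apply parts 3 times (tabular method): alternate signs, differentiate u down to 0, integrate dv up.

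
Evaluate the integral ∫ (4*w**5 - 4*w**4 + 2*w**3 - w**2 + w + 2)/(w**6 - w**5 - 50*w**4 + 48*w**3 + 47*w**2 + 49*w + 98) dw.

5827*log(w - 7)/2800 - 16*log(w - 2)/135 - 5*log(w + 1)/144 + 19393*log(w + 7)/9450 + log(w**2 + 1)/100 + C

Factor the denominator: (w - 7)*(w - 2)*(w + 1)*(w + 7)*(w**2 + 1).
Partial-fraction decomposition: w/(50*(w**2 + 1)) + 19393/(9450*(w + 7)) - 5/(144*(w + 1)) - 16/(135*(w - 2)) + 5827/(2800*(w - 7)).
Integrate each term; A/(w−a) gives A·log|w−a|; the (Bw+D)/(w²+p²) term gives a log and an atan.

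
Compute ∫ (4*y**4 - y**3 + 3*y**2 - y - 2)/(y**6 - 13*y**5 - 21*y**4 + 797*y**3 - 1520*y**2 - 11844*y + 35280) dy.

-34625*log(y - 7)/1872 + 1267*log(y - 6)/66 - 167*log(y - 4)/270 + 901*log(y + 5)/4752 - 53*log(y + 6)/195 - 241/(12*y - 84) + C

Factor the denominator: (y - 7)**2*(y - 6)*(y - 4)*(y + 5)*(y + 6).
Partial-fraction decomposition: -53/(195*(y + 6)) + 901/(4752*(y + 5)) - 167/(270*(y - 4)) + 1267/(66*(y - 6)) - 34625/(1872*(y - 7)) + 241/(12*(y - 7)**2).
Integrate each term; A/(y−a) gives A·log|y−a|; A/(y−a)² gives −A/(y−a).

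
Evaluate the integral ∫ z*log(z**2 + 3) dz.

Let u = z**2 + 3, so du = (2*z) dz.
The integral becomes (1/2)·∫ log(u) du; integrate by parts with u′=log(u), dv′=du.

z**2*log(z**2 + 3)/2 - z**2/2 + 3*log(z**2 + 3)/2 + C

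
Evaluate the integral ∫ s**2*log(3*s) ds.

Use integration by parts with u = log(3*s), dv = s**2 ds.
Then du = 1/s ds and v = s**3/3.

s**3*(log(s) + log(3))/3 - s**3/9 + C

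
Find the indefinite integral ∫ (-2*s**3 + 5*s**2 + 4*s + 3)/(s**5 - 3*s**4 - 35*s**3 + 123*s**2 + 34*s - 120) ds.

-17*log(s - 5)/44 + 29*log(s - 4)/150 + 5*log(s - 1)/84 - log(s + 1)/50 + 591*log(s + 6)/3850 + C

Factor the denominator: (s - 5)*(s - 4)*(s - 1)*(s + 1)*(s + 6).
Partial-fraction decomposition: 591/(3850*(s + 6)) - 1/(50*(s + 1)) + 5/(84*(s - 1)) + 29/(150*(s - 4)) - 17/(44*(s - 5)).
Integrate each term: A/(s−a) contributes A·log|s−a|.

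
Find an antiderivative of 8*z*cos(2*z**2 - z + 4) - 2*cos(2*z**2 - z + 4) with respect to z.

Let u = 2*z**2 - z + 4, so du = (4*z - 1) dz.
Rewriting, the integral becomes 2·∫ cos(u) du = 2·sin(u).
Substituting back, u = 2*z**2 - z + 4.

2*sin(2*z**2 - z + 4) + C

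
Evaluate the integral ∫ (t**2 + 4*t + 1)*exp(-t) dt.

(-t**2 - 6*t - 7)*exp(-t) + C

Use integration by parts with u = t**2 + 4*t + 1, dv = exp(-t) dt, so v = -exp(-t).
Apply parts 2 times (tabular method): alternate signs, differentiate u down to 0, integrate dv up.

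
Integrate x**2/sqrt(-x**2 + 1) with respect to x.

Substitute x = sin(θ), so dx = cos(θ) dθ and the radical becomes sqrt(-x**2 + 1) = cos(θ) by the Pythagorean identity.
Integrate the resulting trig expression in θ, then back-substitute θ = asin(x), sin(θ) = x, cos(θ) = sqrt(-x**2 + 1) (absorbing any constant into C).

-x*sqrt(-x**2 + 1)/2 + asin(x)/2 + C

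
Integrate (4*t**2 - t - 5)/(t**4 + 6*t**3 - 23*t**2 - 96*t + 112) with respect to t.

5*log(t - 4)/24 + log(t - 1)/60 + 21*log(t + 4)/40 - 3*log(t + 7)/4 + C

Factor the denominator: (t - 4)*(t - 1)*(t + 4)*(t + 7).
Partial-fraction decomposition: -3/(4*(t + 7)) + 21/(40*(t + 4)) + 1/(60*(t - 1)) + 5/(24*(t - 4)).
Integrate each term: A/(t−a) contributes A·log|t−a|.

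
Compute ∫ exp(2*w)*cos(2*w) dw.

Let I denote the integral. Integrate by parts with u = cos(2*w), dv = exp(2*w) dw, so v = exp(2*w)/2: I = exp(2*w)*cos(2*w)/2 + ∫ exp(2*w)*sin(2*w) dw.
Apply parts again with u = sin(2*w), dv = exp(2*w) dw: ∫ exp(2*w)*sin(2*w) dw = exp(2*w)*sin(2*w)/2 − I. Substituting back brings back I: I = exp(2*w)*sin(2*w)/2 + exp(2*w)*cos(2*w)/2 − I.
Solving for I: (1 + 1)·I equals the remaining terms, so I = (1/2)·(exp(2*w)*sin(2*w)/2 + exp(2*w)*cos(2*w)/2).

exp(2*w)*sin(2*w)/4 + exp(2*w)*cos(2*w)/4 + C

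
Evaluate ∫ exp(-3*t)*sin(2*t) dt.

-3*exp(-3*t)*sin(2*t)/13 - 2*exp(-3*t)*cos(2*t)/13 + C

Let I denote the integral. Integrate by parts with u = sin(2*t), dv = exp(-3*t) dt, so v = -exp(-3*t)/3: I = -exp(-3*t)*sin(2*t)/3 + (2/3)·∫ exp(-3*t)*cos(2*t) dt.
Apply parts again with u = cos(2*t), dv = exp(-3*t) dt: ∫ exp(-3*t)*cos(2*t) dt = -exp(-3*t)*cos(2*t)/3 − (2/3)·I. Substituting back brings back I: I = -exp(-3*t)*sin(2*t)/3 - 2*exp(-3*t)*cos(2*t)/9 − (4/9)·I.
Solving for I: (1 + 4/9)·I equals the remaining terms, so I = (9/13)·(-exp(-3*t)*sin(2*t)/3 - 2*exp(-3*t)*cos(2*t)/9).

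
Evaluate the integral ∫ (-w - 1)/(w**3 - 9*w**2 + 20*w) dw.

-log(w)/20 - 6*log(w - 5)/5 + 5*log(w - 4)/4 + C

Factor the denominator: w*(w - 5)*(w - 4).
Partial-fraction decomposition: 5/(4*(w - 4)) - 6/(5*(w - 5)) - 1/(20*w).
Integrate each term: A/(w−a) contributes A·log|w−a|.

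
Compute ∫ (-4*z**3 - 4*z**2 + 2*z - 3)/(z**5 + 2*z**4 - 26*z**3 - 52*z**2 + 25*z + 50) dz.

-593*log(z - 5)/1680 + log(z - 1)/16 - 5*log(z + 1)/48 - log(z + 2)/7 + 43*log(z + 5)/80 + C

Factor the denominator: (z - 5)*(z - 1)*(z + 1)*(z + 2)*(z + 5).
Partial-fraction decomposition: 43/(80*(z + 5)) - 1/(7*(z + 2)) - 5/(48*(z + 1)) + 1/(16*(z - 1)) - 593/(1680*(z - 5)).
Integrate each term: A/(z−a) contributes A·log|z−a|.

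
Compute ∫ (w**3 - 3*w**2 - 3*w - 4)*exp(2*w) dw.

(4*w**3 - 18*w**2 + 6*w - 19)*exp(2*w)/8 + C

Use integration by parts with u = w**3 - 3*w**2 - 3*w - 4, dv = exp(2*w) dw, so v = exp(2*w)/2.
Apply parts 3 times (tabular method): alternate signs, differentiate u down to 0, integrate dv up.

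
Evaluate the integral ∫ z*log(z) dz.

Use integration by parts with u = log(z), dv = z dz.
Then du = 1/z dz and v = z**2/2.

z**2*log(z)/2 - z**2/4 + C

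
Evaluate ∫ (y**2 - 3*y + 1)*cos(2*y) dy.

Use integration by parts with u = y**2 - 3*y + 1, dv = cos(2*y) dy, so v = sin(2*y)/2.
Apply parts 2 times (tabular method): alternate signs, differentiate u down to 0, integrate dv up.

y**2*sin(2*y)/2 - 3*y*sin(2*y)/2 + y*cos(2*y)/2 + sin(2*y)/4 - 3*cos(2*y)/4 + C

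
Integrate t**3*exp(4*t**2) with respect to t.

Let u = t², du = 2t dt; rewrite as (1/2)∫ u^1·exp(4u) du.
Now integrate by parts 1 time.

(4*t**2 - 1)*exp(4*t**2)/32 + C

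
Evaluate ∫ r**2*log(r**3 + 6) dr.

Let u = r**3 + 6, so du = (3*r**2) dr.
The integral becomes (1/3)·∫ log(u) du; integrate by parts with u′=log(u), dv′=du.

r**3*log(r**3 + 6)/3 - r**3/3 + 2*log(r**3 + 6) + C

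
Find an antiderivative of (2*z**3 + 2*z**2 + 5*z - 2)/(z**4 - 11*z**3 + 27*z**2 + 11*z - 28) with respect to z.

817*log(z - 7)/144 - 178*log(z - 4)/45 + 7*log(z - 1)/36 + 7*log(z + 1)/80 + C

Factor the denominator: (z - 7)*(z - 4)*(z - 1)*(z + 1).
Partial-fraction decomposition: 7/(80*(z + 1)) + 7/(36*(z - 1)) - 178/(45*(z - 4)) + 817/(144*(z - 7)).
Integrate each term: A/(z−a) contributes A·log|z−a|.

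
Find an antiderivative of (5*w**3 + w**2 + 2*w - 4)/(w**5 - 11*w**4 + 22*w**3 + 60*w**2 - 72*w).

Factor the denominator: w*(w - 6)**2*(w - 1)*(w + 2).
Partial-fraction decomposition: -11/(96*(w + 2)) + 4/(75*(w - 1)) + 41/(7200*(w - 6)) + 281/(60*(w - 6)**2) + 1/(18*w).
Integrate each term; A/(w−a) gives A·log|w−a|; A/(w−a)² gives −A/(w−a).

log(w)/18 + 41*log(w - 6)/7200 + 4*log(w - 1)/75 - 11*log(w + 2)/96 - 281/(60*w - 360) + C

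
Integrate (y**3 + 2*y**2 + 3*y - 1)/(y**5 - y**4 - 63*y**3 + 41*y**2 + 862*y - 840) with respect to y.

461*log(y - 7)/2808 - 107*log(y - 4)/810 + 5*log(y - 1)/756 + 91*log(y + 5)/648 - 163*log(y + 6)/910 + C

Factor the denominator: (y - 7)*(y - 4)*(y - 1)*(y + 5)*(y + 6).
Partial-fraction decomposition: -163/(910*(y + 6)) + 91/(648*(y + 5)) + 5/(756*(y - 1)) - 107/(810*(y - 4)) + 461/(2808*(y - 7)).
Integrate each term: A/(y−a) contributes A·log|y−a|.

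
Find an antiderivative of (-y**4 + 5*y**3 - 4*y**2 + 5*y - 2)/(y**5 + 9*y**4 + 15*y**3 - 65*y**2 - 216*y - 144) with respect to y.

31*log(y - 3)/1176 + 17*log(y + 1)/72 - 269*log(y + 3)/12 + 9329*log(y + 4)/441 - 662/(21*y + 84) + C

Factor the denominator: (y - 3)*(y + 1)*(y + 3)*(y + 4)**2.
Partial-fraction decomposition: 9329/(441*(y + 4)) + 662/(21*(y + 4)**2) - 269/(12*(y + 3)) + 17/(72*(y + 1)) + 31/(1176*(y - 3)).
Integrate each term; A/(y−a) gives A·log|y−a|; A/(y−a)² gives −A/(y−a).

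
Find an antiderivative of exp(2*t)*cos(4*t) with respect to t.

exp(2*t)*sin(4*t)/5 + exp(2*t)*cos(4*t)/10 + C

Let I denote the integral. Integrate by parts with u = cos(4*t), dv = exp(2*t) dt, so v = exp(2*t)/2: I = exp(2*t)*cos(4*t)/2 + 2·∫ exp(2*t)*sin(4*t) dt.
Apply parts again with u = sin(4*t), dv = exp(2*t) dt: ∫ exp(2*t)*sin(4*t) dt = exp(2*t)*sin(4*t)/2 − 2·I. Substituting back brings back I: I = exp(2*t)*sin(4*t) + exp(2*t)*cos(4*t)/2 − 4·I.
Solving for I: (1 + 4)·I equals the remaining terms, so I = (1/5)·(exp(2*t)*sin(4*t) + exp(2*t)*cos(4*t)/2).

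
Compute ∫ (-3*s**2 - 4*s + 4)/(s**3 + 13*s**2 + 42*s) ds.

2*log(s)/21 + 40*log(s + 6)/3 - 115*log(s + 7)/7 + C

Factor the denominator: s*(s + 6)*(s + 7).
Partial-fraction decomposition: -115/(7*(s + 7)) + 40/(3*(s + 6)) + 2/(21*s).
Integrate each term: A/(s−a) contributes A·log|s−a|.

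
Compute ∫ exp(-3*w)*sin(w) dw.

-3*exp(-3*w)*sin(w)/10 - exp(-3*w)*cos(w)/10 + C

Let I denote the integral. Integrate by parts with u = sin(w), dv = exp(-3*w) dw, so v = -exp(-3*w)/3: I = -exp(-3*w)*sin(w)/3 + (1/3)·∫ exp(-3*w)*cos(w) dw.
Apply parts again with u = cos(w), dv = exp(-3*w) dw: ∫ exp(-3*w)*cos(w) dw = -exp(-3*w)*cos(w)/3 − (1/3)·I. Substituting back brings back I: I = -exp(-3*w)*sin(w)/3 - exp(-3*w)*cos(w)/9 − (1/9)·I.
Solving for I: (1 + 1/9)·I equals the remaining terms, so I = (9/10)·(-exp(-3*w)*sin(w)/3 - exp(-3*w)*cos(w)/9).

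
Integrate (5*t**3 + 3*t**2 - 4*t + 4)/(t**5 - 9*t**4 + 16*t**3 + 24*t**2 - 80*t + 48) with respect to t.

Factor the denominator: (t - 6)*(t - 2)**2*(t - 1)*(t + 2).
Partial-fraction decomposition: -1/(24*(t + 2)) - 8/(15*(t - 1)) - 5/(4*(t - 2)) - 3/(t - 2)**2 + 73/(40*(t - 6)).
Integrate each term; A/(t−a) gives A·log|t−a|; A/(t−a)² gives −A/(t−a).

73*log(t - 6)/40 - 5*log(t - 2)/4 - 8*log(t - 1)/15 - log(t + 2)/24 + 3/(t - 2) + C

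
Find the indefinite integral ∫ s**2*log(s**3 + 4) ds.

Let u = s**3 + 4, so du = (3*s**2) ds.
The integral becomes (1/3)·∫ log(u) du; integrate by parts with u′=log(u), dv′=du.

s**3*log(s**3 + 4)/3 - s**3/3 + 4*log(s**3 + 4)/3 + C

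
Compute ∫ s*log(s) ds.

Use integration by parts with u = log(s), dv = s ds.
Then du = 1/s ds and v = s**2/2.

s**2*log(s)/2 - s**2/4 + C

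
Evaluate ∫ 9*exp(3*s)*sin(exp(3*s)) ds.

Let u = exp(3*s), so du = (3*exp(3*s)) ds.
Rewriting, the integral becomes 3·∫ sin(u) du = 3·-cos(u).
Substituting back, u = exp(3*s).

-3*cos(exp(3*s)) + C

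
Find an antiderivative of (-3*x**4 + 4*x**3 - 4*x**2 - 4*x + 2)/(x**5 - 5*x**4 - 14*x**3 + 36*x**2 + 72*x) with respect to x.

log(x)/36 - 1595*log(x - 6)/576 + 181*log(x - 3)/225 - 1701*log(x + 2)/1600 - 43/(40*x + 80) + C

Factor the denominator: x*(x - 6)*(x - 3)*(x + 2)**2.
Partial-fraction decomposition: -1701/(1600*(x + 2)) + 43/(40*(x + 2)**2) + 181/(225*(x - 3)) - 1595/(576*(x - 6)) + 1/(36*x).
Integrate each term; A/(x−a) gives A·log|x−a|; A/(x−a)² gives −A/(x−a).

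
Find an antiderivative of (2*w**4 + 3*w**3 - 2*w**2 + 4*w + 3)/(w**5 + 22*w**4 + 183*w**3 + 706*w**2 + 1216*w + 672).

Factor the denominator: (w + 1)*(w + 4)**2*(w + 6)*(w + 7).
Partial-fraction decomposition: 1825/(27*(w + 7)) - 1851/(20*(w + 6)) + 971/(36*(w + 4)) - 275/(18*(w + 4)**2) - 2/(135*(w + 1)).
Integrate each term; A/(w−a) gives A·log|w−a|; A/(w−a)² gives −A/(w−a).

-2*log(w + 1)/135 + 971*log(w + 4)/36 - 1851*log(w + 6)/20 + 1825*log(w + 7)/27 + 275/(18*w + 72) + C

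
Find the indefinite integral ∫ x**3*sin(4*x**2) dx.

-x**2*cos(4*x**2)/8 + sin(4*x**2)/32 + C

Let u = x², du = 2x dx; rewrite as (1/2)∫ u^1·sin(4u) du.
Now integrate by parts 1 time.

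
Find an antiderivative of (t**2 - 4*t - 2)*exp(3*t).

Use integration by parts with u = t**2 - 4*t - 2, dv = exp(3*t) dt, so v = exp(3*t)/3.
Apply parts 2 times (tabular method): alternate signs, differentiate u down to 0, integrate dv up.

(9*t**2 - 42*t - 4)*exp(3*t)/27 + C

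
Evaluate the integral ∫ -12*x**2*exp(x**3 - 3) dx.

-4*exp(x**3 - 3) + C

Let u = x**3 - 3, so du = (3*x**2) dx.
Rewriting, the integral becomes -4·∫ e^u du = -4·e^u.
Substituting back, u = x**3 - 3.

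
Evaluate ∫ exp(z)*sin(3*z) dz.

Let I denote the integral. Integrate by parts with u = sin(3*z), dv = exp(z) dz, so v = exp(z): I = exp(z)*sin(3*z) − 3·∫ exp(z)*cos(3*z) dz.
Apply parts again with u = cos(3*z), dv = exp(z) dz: ∫ exp(z)*cos(3*z) dz = exp(z)*cos(3*z) + 3·I. Substituting back brings back I: I = exp(z)*sin(3*z) - 3*exp(z)*cos(3*z) − 9·I.
Solving for I: (1 + 9)·I equals the remaining terms, so I = (1/10)·(exp(z)*sin(3*z) - 3*exp(z)*cos(3*z)).

exp(z)*sin(3*z)/10 - 3*exp(z)*cos(3*z)/10 + C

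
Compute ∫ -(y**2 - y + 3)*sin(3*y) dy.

Use integration by parts with u = y**2 - y + 3, dv = -sin(3*y) dy, so v = cos(3*y)/3.
Apply parts 2 times (tabular method): alternate signs, differentiate u down to 0, integrate dv up.

y**2*cos(3*y)/3 - 2*y*sin(3*y)/9 - y*cos(3*y)/3 + sin(3*y)/9 + 25*cos(3*y)/27 + C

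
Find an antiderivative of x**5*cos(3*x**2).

x**4*sin(3*x**2)/6 + x**2*cos(3*x**2)/9 - sin(3*x**2)/27 + C

Let u = x², du = 2x dx; rewrite as (1/2)∫ u^2·cos(3u) du.
Now integrate by parts 2 times.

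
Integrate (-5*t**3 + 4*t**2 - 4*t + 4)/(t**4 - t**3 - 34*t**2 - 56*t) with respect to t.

-log(t)/14 - 1543*log(t - 7)/693 + 17*log(t + 2)/9 - 101*log(t + 4)/22 + C

Factor the denominator: t*(t - 7)*(t + 2)*(t + 4).
Partial-fraction decomposition: -101/(22*(t + 4)) + 17/(9*(t + 2)) - 1543/(693*(t - 7)) - 1/(14*t).
Integrate each term: A/(t−a) contributes A·log|t−a|.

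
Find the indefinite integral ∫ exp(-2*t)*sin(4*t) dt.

Let I denote the integral. Integrate by parts with u = sin(4*t), dv = exp(-2*t) dt, so v = -exp(-2*t)/2: I = -exp(-2*t)*sin(4*t)/2 + 2·∫ exp(-2*t)*cos(4*t) dt.
Apply parts again with u = cos(4*t), dv = exp(-2*t) dt: ∫ exp(-2*t)*cos(4*t) dt = -exp(-2*t)*cos(4*t)/2 − 2·I. Substituting back brings back I: I = -exp(-2*t)*sin(4*t)/2 - exp(-2*t)*cos(4*t) − 4·I.
Solving for I: (1 + 4)·I equals the remaining terms, so I = (1/5)·(-exp(-2*t)*sin(4*t)/2 - exp(-2*t)*cos(4*t)).

-exp(-2*t)*sin(4*t)/10 - exp(-2*t)*cos(4*t)/5 + C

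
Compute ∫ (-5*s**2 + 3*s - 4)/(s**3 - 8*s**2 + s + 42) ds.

-19*log(s - 7)/3 + 2*log(s - 3) - 2*log(s + 2)/3 + C

Factor the denominator: (s - 7)*(s - 3)*(s + 2).
Partial-fraction decomposition: -2/(3*(s + 2)) + 2/(s - 3) - 19/(3*(s - 7)).
Integrate each term: A/(s−a) contributes A·log|s−a|.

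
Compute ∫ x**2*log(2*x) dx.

x**3*(log(x) + log(2))/3 - x**3/9 + C

Use integration by parts with u = log(2*x), dv = x**2 dx.
Then du = 1/x dx and v = x**3/3.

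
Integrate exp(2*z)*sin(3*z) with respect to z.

Let I denote the integral. Integrate by parts with u = sin(3*z), dv = exp(2*z) dz, so v = exp(2*z)/2: I = exp(2*z)*sin(3*z)/2 − (3/2)·∫ exp(2*z)*cos(3*z) dz.
Apply parts again with u = cos(3*z), dv = exp(2*z) dz: ∫ exp(2*z)*cos(3*z) dz = exp(2*z)*cos(3*z)/2 + (3/2)·I. Substituting back brings back I: I = exp(2*z)*sin(3*z)/2 - 3*exp(2*z)*cos(3*z)/4 − (9/4)·I.
Solving for I: (1 + 9/4)·I equals the remaining terms, so I = (4/13)·(exp(2*z)*sin(3*z)/2 - 3*exp(2*z)*cos(3*z)/4).

2*exp(2*z)*sin(3*z)/13 - 3*exp(2*z)*cos(3*z)/13 + C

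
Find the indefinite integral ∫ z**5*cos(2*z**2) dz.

Let u = z², du = 2z dz; rewrite as (1/2)∫ u^2·cos(2u) du.
Now integrate by parts 2 times.

z**4*sin(2*z**2)/4 + z**2*cos(2*z**2)/4 - sin(2*z**2)/8 + C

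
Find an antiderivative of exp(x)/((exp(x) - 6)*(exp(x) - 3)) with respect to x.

Let u = e^x, du = e^x dx.
The integral becomes ∫ du/((u-6)(u-3)); decompose into partial fractions.

log(exp(x) - 6)/3 - log(exp(x) - 3)/3 + C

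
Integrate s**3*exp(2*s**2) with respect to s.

(2*s**2 - 1)*exp(2*s**2)/8 + C

Let u = s², du = 2s ds; rewrite as (1/2)∫ u^1·exp(2u) du.
Now integrate by parts 1 time.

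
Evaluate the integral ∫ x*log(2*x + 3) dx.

Use integration by parts with u = log(2*x + 3), dv = x dx.
Then du = 2/(2*x + 3) dx and v = x**2/2.

x**2*log(2*x + 3)/2 - x**2/4 + 3*x/4 - 9*log(2*x + 3)/8 + C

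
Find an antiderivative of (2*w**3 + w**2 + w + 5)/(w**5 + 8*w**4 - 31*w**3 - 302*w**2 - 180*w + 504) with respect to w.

Factor the denominator: (w - 6)*(w - 1)*(w + 2)*(w + 6)*(w + 7).
Partial-fraction decomposition: -639/(520*(w + 7)) + 397/(336*(w + 6)) - 3/(160*(w + 2)) - 3/(280*(w - 1)) + 479/(6240*(w - 6)).
Integrate each term: A/(w−a) contributes A·log|w−a|.

479*log(w - 6)/6240 - 3*log(w - 1)/280 - 3*log(w + 2)/160 + 397*log(w + 6)/336 - 639*log(w + 7)/520 + C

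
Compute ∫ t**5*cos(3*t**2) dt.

Let u = t², du = 2t dt; rewrite as (1/2)∫ u^2·cos(3u) du.
Now integrate by parts 2 times.

t**4*sin(3*t**2)/6 + t**2*cos(3*t**2)/9 - sin(3*t**2)/27 + C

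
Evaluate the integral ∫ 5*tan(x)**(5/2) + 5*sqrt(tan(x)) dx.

Let u = tan(x), so du = (tan(x)**2 + 1) dx.
Rewriting, the integral becomes 5·∫ √u du = 5·(2/3)u^(3/2).
Substituting back, u = tan(x).

10*tan(x)**(3/2)/3 + C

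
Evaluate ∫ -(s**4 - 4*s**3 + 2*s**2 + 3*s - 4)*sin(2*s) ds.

s**4*cos(2*s)/2 - s**3*sin(2*s) - 2*s**3*cos(2*s) + 3*s**2*sin(2*s) - s**2*cos(2*s)/2 + s*sin(2*s)/2 + 9*s*cos(2*s)/2 - 9*sin(2*s)/4 - 7*cos(2*s)/4 + C

Use integration by parts with u = s**4 - 4*s**3 + 2*s**2 + 3*s - 4, dv = -sin(2*s) ds, so v = cos(2*s)/2.
Apply parts 4 times (tabular method): alternate signs, differentiate u down to 0, integrate dv up.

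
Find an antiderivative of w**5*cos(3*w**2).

w**4*sin(3*w**2)/6 + w**2*cos(3*w**2)/9 - sin(3*w**2)/27 + C

Let u = w², du = 2w dw; rewrite as (1/2)∫ u^2·cos(3u) du.
Now integrate by parts 2 times.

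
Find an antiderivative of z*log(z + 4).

z**2*log(z + 4)/2 - z**2/4 + 2*z - 8*log(z + 4) + C

Use integration by parts with u = log(z + 4), dv = z dz.
Then du = 1/(z + 4) dz and v = z**2/2.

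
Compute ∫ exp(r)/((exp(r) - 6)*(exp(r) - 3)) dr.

Let u = e^r, du = e^r dr.
The integral becomes ∫ du/((u-3)(u-6)); decompose into partial fractions.

log(exp(r) - 6)/3 - log(exp(r) - 3)/3 + C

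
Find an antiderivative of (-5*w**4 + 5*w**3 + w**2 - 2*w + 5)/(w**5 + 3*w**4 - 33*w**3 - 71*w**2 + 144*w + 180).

-155*log(w - 5)/99 + 7*log(w - 2)/72 - log(w + 1)/90 + 13*log(w + 3)/6 - 7507*log(w + 6)/1320 + C

Factor the denominator: (w - 5)*(w - 2)*(w + 1)*(w + 3)*(w + 6).
Partial-fraction decomposition: -7507/(1320*(w + 6)) + 13/(6*(w + 3)) - 1/(90*(w + 1)) + 7/(72*(w - 2)) - 155/(99*(w - 5)).
Integrate each term: A/(w−a) contributes A·log|w−a|.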